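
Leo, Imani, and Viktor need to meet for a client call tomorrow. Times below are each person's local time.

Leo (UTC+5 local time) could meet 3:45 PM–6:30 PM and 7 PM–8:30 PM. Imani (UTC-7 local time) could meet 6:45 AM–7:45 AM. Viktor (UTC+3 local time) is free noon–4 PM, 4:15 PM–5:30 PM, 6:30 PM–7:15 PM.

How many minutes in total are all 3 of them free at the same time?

Leo in UTC: 10:45-13:30, 14:00-15:30 (subtract 5h to convert from UTC+5).
Imani in UTC: 13:45-14:45 (add 7h to convert from UTC-7).
Viktor in UTC: 09:00-13:00, 13:15-14:30, 15:30-16:15 (subtract 3h to convert from UTC+3).
Leo ∩ Imani: 14:00-14:45.
Leo ∩ Imani ∩ Viktor: 14:00-14:30.
That's a single block of 30 minutes.

30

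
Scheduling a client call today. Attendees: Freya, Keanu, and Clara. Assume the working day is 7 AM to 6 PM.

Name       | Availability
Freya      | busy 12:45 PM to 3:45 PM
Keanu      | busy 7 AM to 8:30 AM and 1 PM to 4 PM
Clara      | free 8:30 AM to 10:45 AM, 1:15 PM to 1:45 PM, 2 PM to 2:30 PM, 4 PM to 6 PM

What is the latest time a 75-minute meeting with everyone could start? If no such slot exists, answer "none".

16:45

Freya free: 07:00-12:45, 15:45-18:00 (invert busy blocks within the working day).
Keanu free: 08:30-13:00, 16:00-18:00 (invert busy blocks within the working day).
Clara free: 08:30-10:45, 13:15-13:45, 14:00-14:30, 16:00-18:00.
Freya ∩ Keanu: 08:30-12:45, 16:00-18:00.
Freya ∩ Keanu ∩ Clara: 08:30-10:45, 16:00-18:00.
The last common window of at least 75 minutes is 16:00-18:00; a 75-minute meeting can start as late as 16:45 and still end by 18:00.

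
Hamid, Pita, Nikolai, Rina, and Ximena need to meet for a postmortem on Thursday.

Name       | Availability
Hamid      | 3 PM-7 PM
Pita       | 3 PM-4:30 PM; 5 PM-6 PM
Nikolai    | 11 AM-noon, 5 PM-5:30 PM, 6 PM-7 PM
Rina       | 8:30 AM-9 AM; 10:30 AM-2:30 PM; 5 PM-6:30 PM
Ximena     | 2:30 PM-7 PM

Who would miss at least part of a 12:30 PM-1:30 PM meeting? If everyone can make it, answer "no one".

Hamid, Nikolai, Pita, Ximena

Hamid: not fully free for 12:30-13:30. Pita: not fully free for 12:30-13:30. Nikolai: not fully free for 12:30-13:30. Rina: free for 12:30-13:30. Ximena: not fully free for 12:30-13:30.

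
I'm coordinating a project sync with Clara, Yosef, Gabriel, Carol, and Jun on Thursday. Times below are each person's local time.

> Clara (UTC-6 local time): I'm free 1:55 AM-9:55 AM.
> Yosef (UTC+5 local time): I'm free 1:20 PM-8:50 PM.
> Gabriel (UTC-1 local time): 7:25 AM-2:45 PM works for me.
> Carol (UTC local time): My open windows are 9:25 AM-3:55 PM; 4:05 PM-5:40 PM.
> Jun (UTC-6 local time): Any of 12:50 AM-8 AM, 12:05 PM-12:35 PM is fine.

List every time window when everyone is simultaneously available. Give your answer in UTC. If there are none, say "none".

Clara in UTC: 07:55-15:55 (add 6h to convert from UTC-6).
Yosef in UTC: 08:20-15:50 (subtract 5h to convert from UTC+5).
Gabriel in UTC: 08:25-15:45 (add 1h to convert from UTC-1).
Carol in UTC: 09:25-15:55, 16:05-17:40.
Jun in UTC: 06:50-14:00, 18:05-18:35 (add 6h to convert from UTC-6).
Clara ∩ Yosef: 08:20-15:50.
Clara ∩ Yosef ∩ Gabriel: 08:25-15:45.
Clara ∩ Yosef ∩ Gabriel ∩ Carol: 09:25-15:45.
Clara ∩ Yosef ∩ Gabriel ∩ Carol ∩ Jun: 09:25-14:00.
So the common availability across everyone is 09:25-14:00.

09:25-14:00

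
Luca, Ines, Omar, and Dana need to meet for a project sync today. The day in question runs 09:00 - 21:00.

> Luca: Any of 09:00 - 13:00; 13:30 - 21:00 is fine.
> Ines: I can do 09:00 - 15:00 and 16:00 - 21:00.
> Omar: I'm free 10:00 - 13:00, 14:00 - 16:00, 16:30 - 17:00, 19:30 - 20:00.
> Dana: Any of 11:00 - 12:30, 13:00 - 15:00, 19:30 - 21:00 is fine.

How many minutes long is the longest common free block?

90

Luca ∩ Ines: 09:00-13:00, 13:30-15:00, 16:00-21:00.
Luca ∩ Ines ∩ Omar: 10:00-13:00, 14:00-15:00, 16:30-17:00, 19:30-20:00.
Luca ∩ Ines ∩ Omar ∩ Dana: 11:00-12:30, 14:00-15:00, 19:30-20:00.
The longest is 11:00-12:30 at 90 minutes.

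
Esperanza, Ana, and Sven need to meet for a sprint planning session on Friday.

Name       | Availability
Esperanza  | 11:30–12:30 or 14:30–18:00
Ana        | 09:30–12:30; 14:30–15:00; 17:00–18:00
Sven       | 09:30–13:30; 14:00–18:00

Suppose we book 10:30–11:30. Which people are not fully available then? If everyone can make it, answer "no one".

Esperanza

Esperanza: not fully free for 10:30-11:30. Ana: free for 10:30-11:30. Sven: free for 10:30-11:30.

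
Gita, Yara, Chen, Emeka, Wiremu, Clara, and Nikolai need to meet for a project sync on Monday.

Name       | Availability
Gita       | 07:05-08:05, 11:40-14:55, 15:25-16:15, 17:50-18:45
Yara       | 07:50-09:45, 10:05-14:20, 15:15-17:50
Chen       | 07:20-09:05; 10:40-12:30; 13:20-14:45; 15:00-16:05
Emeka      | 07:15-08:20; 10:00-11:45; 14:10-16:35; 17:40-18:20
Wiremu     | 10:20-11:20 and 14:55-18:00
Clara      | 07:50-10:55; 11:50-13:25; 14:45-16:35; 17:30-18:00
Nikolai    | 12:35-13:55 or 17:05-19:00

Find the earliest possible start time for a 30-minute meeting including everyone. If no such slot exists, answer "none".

Gita ∩ Yara: 07:50-08:05, 11:40-14:20, 15:25-16:15.
Gita ∩ Yara ∩ Chen: 07:50-08:05, 11:40-12:30, 13:20-14:20, 15:25-16:05.
Gita ∩ Yara ∩ Chen ∩ Emeka: 07:50-08:05, 11:40-11:45, 14:10-14:20, 15:25-16:05.
Gita ∩ Yara ∩ Chen ∩ Emeka ∩ Wiremu: 15:25-16:05.
Gita ∩ Yara ∩ Chen ∩ Emeka ∩ Wiremu ∩ Clara: 15:25-16:05.
Gita ∩ Yara ∩ Chen ∩ Emeka ∩ Wiremu ∩ Clara ∩ Nikolai: ∅.
There is no time when everyone is free.
No common window is at least 30 minutes long.

none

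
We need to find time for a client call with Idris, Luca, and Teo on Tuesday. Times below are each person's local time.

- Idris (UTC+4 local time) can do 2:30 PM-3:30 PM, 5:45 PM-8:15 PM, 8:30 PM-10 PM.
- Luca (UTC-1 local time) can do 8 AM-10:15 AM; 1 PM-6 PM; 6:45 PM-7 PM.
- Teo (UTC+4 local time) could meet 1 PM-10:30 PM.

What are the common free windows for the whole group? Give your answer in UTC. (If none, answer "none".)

10:30-11:15, 14:00-16:15, 16:30-18:00

Idris in UTC: 10:30-11:30, 13:45-16:15, 16:30-18:00 (subtract 4h to convert from UTC+4).
Luca in UTC: 09:00-11:15, 14:00-19:00, 19:45-20:00 (add 1h to convert from UTC-1).
Teo in UTC: 09:00-18:30 (subtract 4h to convert from UTC+4).
Idris ∩ Luca: 10:30-11:15, 14:00-16:15, 16:30-18:00.
Idris ∩ Luca ∩ Teo: 10:30-11:15, 14:00-16:15, 16:30-18:00.
So the common availability across everyone is 10:30-11:15, 14:00-16:15, 16:30-18:00.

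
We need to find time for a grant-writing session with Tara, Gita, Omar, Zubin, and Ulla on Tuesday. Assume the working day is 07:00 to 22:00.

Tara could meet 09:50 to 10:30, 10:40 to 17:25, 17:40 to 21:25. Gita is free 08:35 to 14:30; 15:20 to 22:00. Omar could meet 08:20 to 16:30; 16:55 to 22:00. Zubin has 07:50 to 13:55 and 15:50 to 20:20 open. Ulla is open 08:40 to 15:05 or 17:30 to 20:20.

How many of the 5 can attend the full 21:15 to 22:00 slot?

2

Gita and Omar can make the full 21:15-22:00 slot — that's 2.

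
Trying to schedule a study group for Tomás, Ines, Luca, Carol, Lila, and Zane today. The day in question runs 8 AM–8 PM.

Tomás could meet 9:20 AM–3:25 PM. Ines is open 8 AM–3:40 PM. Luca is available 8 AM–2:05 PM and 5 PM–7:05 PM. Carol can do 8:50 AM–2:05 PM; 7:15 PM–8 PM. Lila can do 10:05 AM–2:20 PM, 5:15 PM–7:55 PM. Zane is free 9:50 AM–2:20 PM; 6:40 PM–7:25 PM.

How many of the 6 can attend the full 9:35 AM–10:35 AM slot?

4

Tomás, Ines, Luca, and Carol can make the full 09:35-10:35 slot — that's 4.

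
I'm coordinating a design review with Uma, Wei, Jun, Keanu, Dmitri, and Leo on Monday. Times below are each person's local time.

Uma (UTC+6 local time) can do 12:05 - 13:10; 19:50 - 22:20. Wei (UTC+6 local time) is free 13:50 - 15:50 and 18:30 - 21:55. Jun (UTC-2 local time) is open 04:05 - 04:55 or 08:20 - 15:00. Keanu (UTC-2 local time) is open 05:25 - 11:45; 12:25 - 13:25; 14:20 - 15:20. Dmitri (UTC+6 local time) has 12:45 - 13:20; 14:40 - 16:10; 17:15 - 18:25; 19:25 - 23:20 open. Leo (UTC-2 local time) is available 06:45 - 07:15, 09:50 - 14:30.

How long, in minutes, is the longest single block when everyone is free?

60

Uma in UTC: 06:05-07:10, 13:50-16:20 (subtract 6h to convert from UTC+6).
Wei in UTC: 07:50-09:50, 12:30-15:55 (subtract 6h to convert from UTC+6).
Jun in UTC: 06:05-06:55, 10:20-17:00 (add 2h to convert from UTC-2).
Keanu in UTC: 07:25-13:45, 14:25-15:25, 16:20-17:20 (add 2h to convert from UTC-2).
Dmitri in UTC: 06:45-07:20, 08:40-10:10, 11:15-12:25, 13:25-17:20 (subtract 6h to convert from UTC+6).
Leo in UTC: 08:45-09:15, 11:50-16:30 (add 2h to convert from UTC-2).
Uma ∩ Wei: 13:50-15:55.
Uma ∩ Wei ∩ Jun: 13:50-15:55.
Uma ∩ Wei ∩ Jun ∩ Keanu: 14:25-15:25.
Uma ∩ Wei ∩ Jun ∩ Keanu ∩ Dmitri: 14:25-15:25.
Uma ∩ Wei ∩ Jun ∩ Keanu ∩ Dmitri ∩ Leo: 14:25-15:25.
The longest is 14:25-15:25 at 60 minutes.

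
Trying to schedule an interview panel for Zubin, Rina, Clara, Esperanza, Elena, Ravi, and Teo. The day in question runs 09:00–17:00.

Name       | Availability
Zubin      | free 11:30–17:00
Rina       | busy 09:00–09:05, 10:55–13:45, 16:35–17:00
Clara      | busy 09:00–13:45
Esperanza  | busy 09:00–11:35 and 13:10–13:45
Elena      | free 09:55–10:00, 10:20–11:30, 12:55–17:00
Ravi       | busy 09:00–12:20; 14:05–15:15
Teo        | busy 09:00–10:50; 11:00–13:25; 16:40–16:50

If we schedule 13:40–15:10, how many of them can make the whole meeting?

Zubin free: 11:30-17:00.
Rina free: 09:05-10:55, 13:45-16:35 (invert busy blocks within the working day).
Clara free: 13:45-17:00 (invert busy blocks within the working day).
Esperanza free: 11:35-13:10, 13:45-17:00 (invert busy blocks within the working day).
Elena free: 09:55-10:00, 10:20-11:30, 12:55-17:00.
Ravi free: 12:20-14:05, 15:15-17:00 (invert busy blocks within the working day).
Teo free: 10:50-11:00, 13:25-16:40, 16:50-17:00 (invert busy blocks within the working day).
Zubin, Elena, and Teo can make the full 13:40-15:10 slot — that's 3.

3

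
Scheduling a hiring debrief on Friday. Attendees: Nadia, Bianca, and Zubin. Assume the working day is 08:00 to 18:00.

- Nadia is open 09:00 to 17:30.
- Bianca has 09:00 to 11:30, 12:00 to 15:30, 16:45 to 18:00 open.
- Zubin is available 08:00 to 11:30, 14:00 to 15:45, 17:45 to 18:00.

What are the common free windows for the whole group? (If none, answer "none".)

Nadia ∩ Bianca: 09:00-11:30, 12:00-15:30, 16:45-17:30.
Nadia ∩ Bianca ∩ Zubin: 09:00-11:30, 14:00-15:30.

09:00-11:30, 14:00-15:30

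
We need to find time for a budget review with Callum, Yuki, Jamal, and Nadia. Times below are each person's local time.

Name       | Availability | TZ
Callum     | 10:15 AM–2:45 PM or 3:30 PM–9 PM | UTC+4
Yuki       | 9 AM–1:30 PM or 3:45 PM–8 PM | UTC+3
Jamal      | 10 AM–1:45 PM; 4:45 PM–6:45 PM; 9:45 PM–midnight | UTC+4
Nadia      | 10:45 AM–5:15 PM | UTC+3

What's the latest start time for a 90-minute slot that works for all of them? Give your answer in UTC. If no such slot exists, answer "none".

Callum in UTC: 06:15-10:45, 11:30-17:00 (subtract 4h to convert from UTC+4).
Yuki in UTC: 06:00-10:30, 12:45-17:00 (subtract 3h to convert from UTC+3).
Jamal in UTC: 06:00-09:45, 12:45-14:45, 17:45-20:00 (subtract 4h to convert from UTC+4).
Nadia in UTC: 07:45-14:15 (subtract 3h to convert from UTC+3).
Callum ∩ Yuki: 06:15-10:30, 12:45-17:00.
Callum ∩ Yuki ∩ Jamal: 06:15-09:45, 12:45-14:45.
Callum ∩ Yuki ∩ Jamal ∩ Nadia: 07:45-09:45, 12:45-14:15.
Those are the intersection windows.
The last common window of at least 90 minutes is 12:45-14:15; a 90-minute meeting can start as late as 12:45 and still end by 14:15.

12:45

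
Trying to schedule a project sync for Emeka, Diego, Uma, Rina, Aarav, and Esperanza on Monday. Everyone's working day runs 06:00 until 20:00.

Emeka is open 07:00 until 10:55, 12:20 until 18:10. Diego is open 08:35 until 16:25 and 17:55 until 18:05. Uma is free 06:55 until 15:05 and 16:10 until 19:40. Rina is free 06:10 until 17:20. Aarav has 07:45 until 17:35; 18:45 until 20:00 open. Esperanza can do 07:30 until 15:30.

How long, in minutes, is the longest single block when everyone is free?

Emeka ∩ Diego: 08:35-10:55, 12:20-16:25, 17:55-18:05.
Emeka ∩ Diego ∩ Uma: 08:35-10:55, 12:20-15:05, 16:10-16:25, 17:55-18:05.
Emeka ∩ Diego ∩ Uma ∩ Rina: 08:35-10:55, 12:20-15:05, 16:10-16:25.
Emeka ∩ Diego ∩ Uma ∩ Rina ∩ Aarav: 08:35-10:55, 12:20-15:05, 16:10-16:25.
Emeka ∩ Diego ∩ Uma ∩ Rina ∩ Aarav ∩ Esperanza: 08:35-10:55, 12:20-15:05.
Those are the intersection windows.
The longest is 12:20-15:05 at 165 minutes.

165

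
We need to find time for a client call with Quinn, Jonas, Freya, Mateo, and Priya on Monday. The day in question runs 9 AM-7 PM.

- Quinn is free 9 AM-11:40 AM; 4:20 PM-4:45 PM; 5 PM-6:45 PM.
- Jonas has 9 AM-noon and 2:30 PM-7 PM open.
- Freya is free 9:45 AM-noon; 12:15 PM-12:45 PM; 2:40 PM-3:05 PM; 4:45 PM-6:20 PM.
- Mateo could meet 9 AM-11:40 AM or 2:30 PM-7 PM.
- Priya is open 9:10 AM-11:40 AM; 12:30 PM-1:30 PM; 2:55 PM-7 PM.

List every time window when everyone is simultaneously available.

Quinn ∩ Jonas: 09:00-11:40, 16:20-16:45, 17:00-18:45.
Quinn ∩ Jonas ∩ Freya: 09:45-11:40, 17:00-18:20.
Quinn ∩ Jonas ∩ Freya ∩ Mateo: 09:45-11:40, 17:00-18:20.
Quinn ∩ Jonas ∩ Freya ∩ Mateo ∩ Priya: 09:45-11:40, 17:00-18:20.

09:45-11:40, 17:00-18:20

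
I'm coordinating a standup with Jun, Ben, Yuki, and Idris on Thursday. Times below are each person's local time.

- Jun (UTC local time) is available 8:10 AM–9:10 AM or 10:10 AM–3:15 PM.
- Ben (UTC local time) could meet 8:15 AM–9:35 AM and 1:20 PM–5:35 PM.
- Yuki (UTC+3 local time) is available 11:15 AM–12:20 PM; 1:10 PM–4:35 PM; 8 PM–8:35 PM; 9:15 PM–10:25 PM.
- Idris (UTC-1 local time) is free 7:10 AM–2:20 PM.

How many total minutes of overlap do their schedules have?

Jun in UTC: 08:10-09:10, 10:10-15:15.
Ben in UTC: 08:15-09:35, 13:20-17:35.
Yuki in UTC: 08:15-09:20, 10:10-13:35, 17:00-17:35, 18:15-19:25 (subtract 3h to convert from UTC+3).
Idris in UTC: 08:10-15:20 (add 1h to convert from UTC-1).
Jun ∩ Ben: 08:15-09:10, 13:20-15:15.
Jun ∩ Ben ∩ Yuki: 08:15-09:10, 13:20-13:35.
Jun ∩ Ben ∩ Yuki ∩ Idris: 08:15-09:10, 13:20-13:35.
Summing the common windows: 55 + 15 = 70 minutes.

70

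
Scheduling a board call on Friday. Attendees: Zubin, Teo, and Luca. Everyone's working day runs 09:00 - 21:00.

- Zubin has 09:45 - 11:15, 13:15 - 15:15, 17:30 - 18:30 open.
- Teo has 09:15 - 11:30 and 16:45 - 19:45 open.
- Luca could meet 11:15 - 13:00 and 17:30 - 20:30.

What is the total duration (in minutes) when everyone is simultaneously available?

60

Zubin ∩ Teo: 09:45-11:15, 17:30-18:30.
Zubin ∩ Teo ∩ Luca: 17:30-18:30.
That's a single block of 60 minutes.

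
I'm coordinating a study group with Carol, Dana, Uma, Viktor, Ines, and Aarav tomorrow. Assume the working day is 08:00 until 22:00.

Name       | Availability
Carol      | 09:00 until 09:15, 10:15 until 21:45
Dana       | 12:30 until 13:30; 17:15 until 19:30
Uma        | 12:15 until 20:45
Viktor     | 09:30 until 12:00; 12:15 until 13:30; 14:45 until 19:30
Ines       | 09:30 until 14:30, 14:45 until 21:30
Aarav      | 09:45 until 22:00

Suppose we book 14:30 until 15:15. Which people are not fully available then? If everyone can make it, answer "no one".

Carol: free for 14:30-15:15. Dana: not fully free for 14:30-15:15. Uma: free for 14:30-15:15. Viktor: not fully free for 14:30-15:15. Ines: not fully free for 14:30-15:15. Aarav: free for 14:30-15:15.

Dana, Ines, Viktor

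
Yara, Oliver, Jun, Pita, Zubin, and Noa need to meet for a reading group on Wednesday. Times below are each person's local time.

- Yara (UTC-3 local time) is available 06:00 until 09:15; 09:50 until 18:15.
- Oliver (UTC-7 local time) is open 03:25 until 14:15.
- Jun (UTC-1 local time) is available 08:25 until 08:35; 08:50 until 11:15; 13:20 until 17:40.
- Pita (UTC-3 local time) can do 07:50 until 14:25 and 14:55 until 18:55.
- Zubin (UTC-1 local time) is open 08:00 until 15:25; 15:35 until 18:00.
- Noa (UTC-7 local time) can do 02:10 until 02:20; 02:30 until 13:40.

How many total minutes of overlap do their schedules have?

305

Yara in UTC: 09:00-12:15, 12:50-21:15 (add 3h to convert from UTC-3).
Oliver in UTC: 10:25-21:15 (add 7h to convert from UTC-7).
Jun in UTC: 09:25-09:35, 09:50-12:15, 14:20-18:40 (add 1h to convert from UTC-1).
Pita in UTC: 10:50-17:25, 17:55-21:55 (add 3h to convert from UTC-3).
Zubin in UTC: 09:00-16:25, 16:35-19:00 (add 1h to convert from UTC-1).
Noa in UTC: 09:10-09:20, 09:30-20:40 (add 7h to convert from UTC-7).
Yara ∩ Oliver: 10:25-12:15, 12:50-21:15.
Yara ∩ Oliver ∩ Jun: 10:25-12:15, 14:20-18:40.
Yara ∩ Oliver ∩ Jun ∩ Pita: 10:50-12:15, 14:20-17:25, 17:55-18:40.
Yara ∩ Oliver ∩ Jun ∩ Pita ∩ Zubin: 10:50-12:15, 14:20-16:25, 16:35-17:25, 17:55-18:40.
Yara ∩ Oliver ∩ Jun ∩ Pita ∩ Zubin ∩ Noa: 10:50-12:15, 14:20-16:25, 16:35-17:25, 17:55-18:40.
Summing the common windows: 85 + 125 + 50 + 45 = 305 minutes.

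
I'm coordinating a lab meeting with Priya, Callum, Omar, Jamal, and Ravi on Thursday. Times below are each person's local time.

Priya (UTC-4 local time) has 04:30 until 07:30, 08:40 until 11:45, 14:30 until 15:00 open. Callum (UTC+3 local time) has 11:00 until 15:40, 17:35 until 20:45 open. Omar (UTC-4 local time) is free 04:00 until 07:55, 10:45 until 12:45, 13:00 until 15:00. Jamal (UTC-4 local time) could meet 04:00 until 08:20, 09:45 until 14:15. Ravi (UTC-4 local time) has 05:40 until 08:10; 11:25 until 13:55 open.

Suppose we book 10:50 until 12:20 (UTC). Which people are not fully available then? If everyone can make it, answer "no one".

Omar, Priya, Ravi

Priya in UTC: 08:30-11:30, 12:40-15:45, 18:30-19:00 (add 4h to convert from UTC-4).
Callum in UTC: 08:00-12:40, 14:35-17:45 (subtract 3h to convert from UTC+3).
Omar in UTC: 08:00-11:55, 14:45-16:45, 17:00-19:00 (add 4h to convert from UTC-4).
Jamal in UTC: 08:00-12:20, 13:45-18:15 (add 4h to convert from UTC-4).
Ravi in UTC: 09:40-12:10, 15:25-17:55 (add 4h to convert from UTC-4).
Priya: not fully free for 10:50-12:20. Callum: free for 10:50-12:20. Omar: not fully free for 10:50-12:20. Jamal: free for 10:50-12:20. Ravi: not fully free for 10:50-12:20.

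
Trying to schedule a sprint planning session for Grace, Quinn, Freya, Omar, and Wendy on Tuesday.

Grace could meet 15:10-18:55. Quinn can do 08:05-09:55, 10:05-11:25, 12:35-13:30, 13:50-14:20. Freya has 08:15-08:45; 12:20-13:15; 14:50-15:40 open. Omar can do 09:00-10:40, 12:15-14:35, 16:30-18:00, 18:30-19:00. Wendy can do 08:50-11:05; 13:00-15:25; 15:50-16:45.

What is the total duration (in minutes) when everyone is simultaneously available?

0

Grace ∩ Quinn: ∅.
Grace ∩ Quinn ∩ Freya: ∅.
Grace ∩ Quinn ∩ Freya ∩ Omar: ∅.
Grace ∩ Quinn ∩ Freya ∩ Omar ∩ Wendy: ∅.
There is no time when everyone is free.
There is no common window, so the total is 0 minutes.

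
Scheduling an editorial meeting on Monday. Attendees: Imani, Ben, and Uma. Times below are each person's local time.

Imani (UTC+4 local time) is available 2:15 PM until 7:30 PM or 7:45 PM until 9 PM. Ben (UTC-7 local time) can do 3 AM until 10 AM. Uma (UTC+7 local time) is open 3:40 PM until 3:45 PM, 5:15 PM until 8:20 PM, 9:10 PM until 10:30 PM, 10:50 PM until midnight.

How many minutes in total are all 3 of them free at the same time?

Imani in UTC: 10:15-15:30, 15:45-17:00 (subtract 4h to convert from UTC+4).
Ben in UTC: 10:00-17:00 (add 7h to convert from UTC-7).
Uma in UTC: 08:40-08:45, 10:15-13:20, 14:10-15:30, 15:50-17:00 (subtract 7h to convert from UTC+7).
Imani ∩ Ben: 10:15-15:30, 15:45-17:00.
Imani ∩ Ben ∩ Uma: 10:15-13:20, 14:10-15:30, 15:50-17:00.
So the common availability across everyone is 10:15-13:20, 14:10-15:30, 15:50-17:00.
Summing the common windows: 185 + 80 + 70 = 335 minutes.

335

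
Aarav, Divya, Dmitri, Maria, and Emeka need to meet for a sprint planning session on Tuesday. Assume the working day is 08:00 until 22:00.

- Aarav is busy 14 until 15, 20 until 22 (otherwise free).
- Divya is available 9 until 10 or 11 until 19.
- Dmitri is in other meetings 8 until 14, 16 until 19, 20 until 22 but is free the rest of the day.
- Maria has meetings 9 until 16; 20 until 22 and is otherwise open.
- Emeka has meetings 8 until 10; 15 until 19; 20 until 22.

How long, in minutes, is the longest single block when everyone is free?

Aarav free: 08:00-14:00, 15:00-20:00 (invert busy blocks within the working day).
Divya free: 09:00-10:00, 11:00-19:00.
Dmitri free: 14:00-16:00, 19:00-20:00 (invert busy blocks within the working day).
Maria free: 08:00-09:00, 16:00-20:00 (invert busy blocks within the working day).
Emeka free: 10:00-15:00, 19:00-20:00 (invert busy blocks within the working day).
Aarav ∩ Divya: 09:00-10:00, 11:00-14:00, 15:00-19:00.
Aarav ∩ Divya ∩ Dmitri: 15:00-16:00.
Aarav ∩ Divya ∩ Dmitri ∩ Maria: ∅.
Aarav ∩ Divya ∩ Dmitri ∩ Maria ∩ Emeka: ∅.
There is no time when everyone is free.
No common window exists, so the longest block is 0 minutes.

0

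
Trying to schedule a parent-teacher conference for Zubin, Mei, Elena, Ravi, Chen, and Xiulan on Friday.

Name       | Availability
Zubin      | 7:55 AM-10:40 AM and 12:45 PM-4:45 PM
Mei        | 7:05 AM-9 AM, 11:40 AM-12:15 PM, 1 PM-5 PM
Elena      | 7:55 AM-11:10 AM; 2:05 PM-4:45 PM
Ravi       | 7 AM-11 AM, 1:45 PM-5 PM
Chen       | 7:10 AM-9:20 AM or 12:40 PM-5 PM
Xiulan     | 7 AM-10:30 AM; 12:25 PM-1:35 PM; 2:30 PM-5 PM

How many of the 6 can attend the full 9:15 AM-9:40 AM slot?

Zubin, Elena, Ravi, and Xiulan can make the full 09:15-09:40 slot — that's 4.

4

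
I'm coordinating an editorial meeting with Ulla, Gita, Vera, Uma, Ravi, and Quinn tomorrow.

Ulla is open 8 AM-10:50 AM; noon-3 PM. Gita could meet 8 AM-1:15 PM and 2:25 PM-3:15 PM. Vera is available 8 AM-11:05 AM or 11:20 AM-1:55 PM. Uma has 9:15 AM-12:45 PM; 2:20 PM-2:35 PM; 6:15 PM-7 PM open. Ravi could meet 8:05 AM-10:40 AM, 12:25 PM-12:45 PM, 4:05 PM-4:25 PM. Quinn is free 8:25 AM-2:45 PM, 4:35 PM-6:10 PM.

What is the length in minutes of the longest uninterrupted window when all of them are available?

Ulla ∩ Gita: 08:00-10:50, 12:00-13:15, 14:25-15:00.
Ulla ∩ Gita ∩ Vera: 08:00-10:50, 12:00-13:15.
Ulla ∩ Gita ∩ Vera ∩ Uma: 09:15-10:50, 12:00-12:45.
Ulla ∩ Gita ∩ Vera ∩ Uma ∩ Ravi: 09:15-10:40, 12:25-12:45.
Ulla ∩ Gita ∩ Vera ∩ Uma ∩ Ravi ∩ Quinn: 09:15-10:40, 12:25-12:45.
The longest is 09:15-10:40 at 85 minutes.

85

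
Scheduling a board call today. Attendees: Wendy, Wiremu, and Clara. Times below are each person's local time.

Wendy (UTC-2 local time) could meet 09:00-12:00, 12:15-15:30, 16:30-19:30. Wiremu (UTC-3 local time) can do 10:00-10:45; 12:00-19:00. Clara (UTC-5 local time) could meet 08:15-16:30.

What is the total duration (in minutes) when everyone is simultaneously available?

360

Wendy in UTC: 11:00-14:00, 14:15-17:30, 18:30-21:30 (add 2h to convert from UTC-2).
Wiremu in UTC: 13:00-13:45, 15:00-22:00 (add 3h to convert from UTC-3).
Clara in UTC: 13:15-21:30 (add 5h to convert from UTC-5).
Wendy ∩ Wiremu: 13:00-13:45, 15:00-17:30, 18:30-21:30.
Wendy ∩ Wiremu ∩ Clara: 13:15-13:45, 15:00-17:30, 18:30-21:30.
Summing the common windows: 30 + 150 + 180 = 360 minutes.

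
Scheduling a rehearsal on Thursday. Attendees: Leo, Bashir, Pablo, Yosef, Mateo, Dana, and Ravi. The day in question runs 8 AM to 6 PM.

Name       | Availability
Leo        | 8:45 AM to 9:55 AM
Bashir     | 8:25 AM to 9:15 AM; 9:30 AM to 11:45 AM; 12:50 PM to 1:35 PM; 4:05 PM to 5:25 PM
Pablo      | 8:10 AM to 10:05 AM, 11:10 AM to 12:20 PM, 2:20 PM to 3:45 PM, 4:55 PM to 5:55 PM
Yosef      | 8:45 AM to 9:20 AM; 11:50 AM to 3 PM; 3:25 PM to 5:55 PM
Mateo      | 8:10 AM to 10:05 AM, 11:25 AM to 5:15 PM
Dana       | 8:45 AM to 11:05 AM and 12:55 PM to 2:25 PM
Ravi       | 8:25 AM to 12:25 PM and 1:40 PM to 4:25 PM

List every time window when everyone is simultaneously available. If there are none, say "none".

Leo ∩ Bashir: 08:45-09:15, 09:30-09:55.
Leo ∩ Bashir ∩ Pablo: 08:45-09:15, 09:30-09:55.
Leo ∩ Bashir ∩ Pablo ∩ Yosef: 08:45-09:15.
Leo ∩ Bashir ∩ Pablo ∩ Yosef ∩ Mateo: 08:45-09:15.
Leo ∩ Bashir ∩ Pablo ∩ Yosef ∩ Mateo ∩ Dana: 08:45-09:15.
Leo ∩ Bashir ∩ Pablo ∩ Yosef ∩ Mateo ∩ Dana ∩ Ravi: 08:45-09:15.
So the common availability across everyone is 08:45-09:15.

08:45-09:15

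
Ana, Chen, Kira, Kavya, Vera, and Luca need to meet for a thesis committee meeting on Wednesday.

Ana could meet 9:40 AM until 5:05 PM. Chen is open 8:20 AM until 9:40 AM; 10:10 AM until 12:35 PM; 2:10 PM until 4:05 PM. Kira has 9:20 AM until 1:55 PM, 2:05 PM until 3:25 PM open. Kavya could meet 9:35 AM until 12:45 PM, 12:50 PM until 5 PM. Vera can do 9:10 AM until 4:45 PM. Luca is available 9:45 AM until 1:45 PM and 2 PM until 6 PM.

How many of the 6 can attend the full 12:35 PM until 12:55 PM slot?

Ana, Kira, Vera, and Luca can make the full 12:35-12:55 slot — that's 4.

4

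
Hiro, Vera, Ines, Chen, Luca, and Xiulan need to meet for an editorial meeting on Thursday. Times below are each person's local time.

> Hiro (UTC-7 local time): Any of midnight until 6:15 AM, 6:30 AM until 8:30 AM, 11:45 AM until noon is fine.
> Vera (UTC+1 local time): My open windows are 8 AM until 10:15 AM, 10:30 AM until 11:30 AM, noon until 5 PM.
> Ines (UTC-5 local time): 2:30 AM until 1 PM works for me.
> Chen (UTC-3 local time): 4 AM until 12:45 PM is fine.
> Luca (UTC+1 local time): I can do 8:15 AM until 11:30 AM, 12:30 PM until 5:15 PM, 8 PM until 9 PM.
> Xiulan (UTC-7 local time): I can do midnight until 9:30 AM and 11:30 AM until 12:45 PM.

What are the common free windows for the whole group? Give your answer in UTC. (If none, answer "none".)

Hiro in UTC: 07:00-13:15, 13:30-15:30, 18:45-19:00 (add 7h to convert from UTC-7).
Vera in UTC: 07:00-09:15, 09:30-10:30, 11:00-16:00 (subtract 1h to convert from UTC+1).
Ines in UTC: 07:30-18:00 (add 5h to convert from UTC-5).
Chen in UTC: 07:00-15:45 (add 3h to convert from UTC-3).
Luca in UTC: 07:15-10:30, 11:30-16:15, 19:00-20:00 (subtract 1h to convert from UTC+1).
Xiulan in UTC: 07:00-16:30, 18:30-19:45 (add 7h to convert from UTC-7).
Hiro ∩ Vera: 07:00-09:15, 09:30-10:30, 11:00-13:15, 13:30-15:30.
Hiro ∩ Vera ∩ Ines: 07:30-09:15, 09:30-10:30, 11:00-13:15, 13:30-15:30.
Hiro ∩ Vera ∩ Ines ∩ Chen: 07:30-09:15, 09:30-10:30, 11:00-13:15, 13:30-15:30.
Hiro ∩ Vera ∩ Ines ∩ Chen ∩ Luca: 07:30-09:15, 09:30-10:30, 11:30-13:15, 13:30-15:30.
Hiro ∩ Vera ∩ Ines ∩ Chen ∩ Luca ∩ Xiulan: 07:30-09:15, 09:30-10:30, 11:30-13:15, 13:30-15:30.

07:30-09:15, 09:30-10:30, 11:30-13:15, 13:30-15:30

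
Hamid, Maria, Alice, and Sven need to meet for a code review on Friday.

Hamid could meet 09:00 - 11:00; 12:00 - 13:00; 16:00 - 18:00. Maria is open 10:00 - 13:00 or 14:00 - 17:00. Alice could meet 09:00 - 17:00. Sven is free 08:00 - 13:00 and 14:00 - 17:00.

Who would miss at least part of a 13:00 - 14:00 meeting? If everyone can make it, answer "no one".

Hamid: not fully free for 13:00-14:00. Maria: not fully free for 13:00-14:00. Alice: free for 13:00-14:00. Sven: not fully free for 13:00-14:00.

Hamid, Maria, Sven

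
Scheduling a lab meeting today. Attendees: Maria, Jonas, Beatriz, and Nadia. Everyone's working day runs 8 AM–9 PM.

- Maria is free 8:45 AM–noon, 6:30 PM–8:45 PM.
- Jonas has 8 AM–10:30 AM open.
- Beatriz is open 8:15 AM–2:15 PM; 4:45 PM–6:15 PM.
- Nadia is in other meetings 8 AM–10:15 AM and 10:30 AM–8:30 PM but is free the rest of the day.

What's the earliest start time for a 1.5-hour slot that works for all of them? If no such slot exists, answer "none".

none

Maria free: 08:45-12:00, 18:30-20:45.
Jonas free: 08:00-10:30.
Beatriz free: 08:15-14:15, 16:45-18:15.
Nadia free: 10:15-10:30, 20:30-21:00 (invert busy blocks within the working day).
Maria ∩ Jonas: 08:45-10:30.
Maria ∩ Jonas ∩ Beatriz: 08:45-10:30.
Maria ∩ Jonas ∩ Beatriz ∩ Nadia: 10:15-10:30.
No common window is at least 90 minutes long.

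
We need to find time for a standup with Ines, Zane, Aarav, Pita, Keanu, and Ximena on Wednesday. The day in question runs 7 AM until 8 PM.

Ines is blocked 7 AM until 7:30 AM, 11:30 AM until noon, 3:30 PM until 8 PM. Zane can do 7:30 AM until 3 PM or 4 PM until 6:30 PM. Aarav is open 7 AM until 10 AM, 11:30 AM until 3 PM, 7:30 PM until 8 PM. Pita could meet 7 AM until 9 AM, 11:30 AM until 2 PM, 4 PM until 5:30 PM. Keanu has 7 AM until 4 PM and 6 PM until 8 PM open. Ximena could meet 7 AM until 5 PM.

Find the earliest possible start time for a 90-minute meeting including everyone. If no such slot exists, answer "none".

07:30

Ines free: 07:30-11:30, 12:00-15:30 (invert busy blocks within the working day).
Zane free: 07:30-15:00, 16:00-18:30.
Aarav free: 07:00-10:00, 11:30-15:00, 19:30-20:00.
Pita free: 07:00-09:00, 11:30-14:00, 16:00-17:30.
Keanu free: 07:00-16:00, 18:00-20:00.
Ximena free: 07:00-17:00.
Ines ∩ Zane: 07:30-11:30, 12:00-15:00.
Ines ∩ Zane ∩ Aarav: 07:30-10:00, 12:00-15:00.
Ines ∩ Zane ∩ Aarav ∩ Pita: 07:30-09:00, 12:00-14:00.
Ines ∩ Zane ∩ Aarav ∩ Pita ∩ Keanu: 07:30-09:00, 12:00-14:00.
Ines ∩ Zane ∩ Aarav ∩ Pita ∩ Keanu ∩ Ximena: 07:30-09:00, 12:00-14:00.
The first common window of at least 90 minutes is 07:30-09:00, so the earliest start is 07:30.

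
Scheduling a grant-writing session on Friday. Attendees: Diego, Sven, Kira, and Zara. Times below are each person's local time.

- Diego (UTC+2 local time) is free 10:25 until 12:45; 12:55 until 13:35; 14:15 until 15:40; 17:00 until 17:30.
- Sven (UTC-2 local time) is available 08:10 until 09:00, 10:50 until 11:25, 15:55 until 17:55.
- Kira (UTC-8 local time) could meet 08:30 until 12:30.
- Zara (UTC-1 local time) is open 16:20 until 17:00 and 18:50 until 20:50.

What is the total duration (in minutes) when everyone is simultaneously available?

Diego in UTC: 08:25-10:45, 10:55-11:35, 12:15-13:40, 15:00-15:30 (subtract 2h to convert from UTC+2).
Sven in UTC: 10:10-11:00, 12:50-13:25, 17:55-19:55 (add 2h to convert from UTC-2).
Kira in UTC: 16:30-20:30 (add 8h to convert from UTC-8).
Zara in UTC: 17:20-18:00, 19:50-21:50 (add 1h to convert from UTC-1).
Diego ∩ Sven: 10:10-10:45, 10:55-11:00, 12:50-13:25.
Diego ∩ Sven ∩ Kira: ∅.
Diego ∩ Sven ∩ Kira ∩ Zara: ∅.
There is no time when everyone is free.
There is no common window, so the total is 0 minutes.

0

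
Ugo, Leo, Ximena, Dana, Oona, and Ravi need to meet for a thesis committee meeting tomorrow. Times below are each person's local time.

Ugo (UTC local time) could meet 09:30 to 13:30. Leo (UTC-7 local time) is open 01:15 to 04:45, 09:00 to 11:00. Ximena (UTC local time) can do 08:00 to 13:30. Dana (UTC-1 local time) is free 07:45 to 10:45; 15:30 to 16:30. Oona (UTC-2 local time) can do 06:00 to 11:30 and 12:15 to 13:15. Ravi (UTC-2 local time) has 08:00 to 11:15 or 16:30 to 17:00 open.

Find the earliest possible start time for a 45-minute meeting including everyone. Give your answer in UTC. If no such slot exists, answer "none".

10:00

Ugo in UTC: 09:30-13:30.
Leo in UTC: 08:15-11:45, 16:00-18:00 (add 7h to convert from UTC-7).
Ximena in UTC: 08:00-13:30.
Dana in UTC: 08:45-11:45, 16:30-17:30 (add 1h to convert from UTC-1).
Oona in UTC: 08:00-13:30, 14:15-15:15 (add 2h to convert from UTC-2).
Ravi in UTC: 10:00-13:15, 18:30-19:00 (add 2h to convert from UTC-2).
Ugo ∩ Leo: 09:30-11:45.
Ugo ∩ Leo ∩ Ximena: 09:30-11:45.
Ugo ∩ Leo ∩ Ximena ∩ Dana: 09:30-11:45.
Ugo ∩ Leo ∩ Ximena ∩ Dana ∩ Oona: 09:30-11:45.
Ugo ∩ Leo ∩ Ximena ∩ Dana ∩ Oona ∩ Ravi: 10:00-11:45.
The first common window of at least 45 minutes is 10:00-11:45, so the earliest start is 10:00.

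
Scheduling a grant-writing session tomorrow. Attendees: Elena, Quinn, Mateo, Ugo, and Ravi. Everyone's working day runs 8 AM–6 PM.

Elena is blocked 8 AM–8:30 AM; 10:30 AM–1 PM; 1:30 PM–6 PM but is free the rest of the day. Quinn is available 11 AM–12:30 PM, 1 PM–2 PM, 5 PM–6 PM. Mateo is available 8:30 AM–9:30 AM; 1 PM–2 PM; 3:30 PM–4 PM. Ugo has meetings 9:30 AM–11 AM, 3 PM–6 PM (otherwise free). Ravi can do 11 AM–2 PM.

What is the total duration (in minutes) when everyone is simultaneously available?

30

Elena free: 08:30-10:30, 13:00-13:30 (invert busy blocks within the working day).
Quinn free: 11:00-12:30, 13:00-14:00, 17:00-18:00.
Mateo free: 08:30-09:30, 13:00-14:00, 15:30-16:00.
Ugo free: 08:00-09:30, 11:00-15:00 (invert busy blocks within the working day).
Ravi free: 11:00-14:00.
Elena ∩ Quinn: 13:00-13:30.
Elena ∩ Quinn ∩ Mateo: 13:00-13:30.
Elena ∩ Quinn ∩ Mateo ∩ Ugo: 13:00-13:30.
Elena ∩ Quinn ∩ Mateo ∩ Ugo ∩ Ravi: 13:00-13:30.
That's a single block of 30 minutes.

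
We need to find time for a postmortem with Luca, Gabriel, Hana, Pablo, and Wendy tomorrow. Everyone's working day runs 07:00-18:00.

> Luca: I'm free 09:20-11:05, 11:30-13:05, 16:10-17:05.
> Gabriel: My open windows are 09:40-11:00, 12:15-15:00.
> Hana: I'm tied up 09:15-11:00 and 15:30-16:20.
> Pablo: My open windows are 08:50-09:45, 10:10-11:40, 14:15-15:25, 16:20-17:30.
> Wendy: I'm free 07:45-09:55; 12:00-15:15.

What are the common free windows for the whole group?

none

Luca free: 09:20-11:05, 11:30-13:05, 16:10-17:05.
Gabriel free: 09:40-11:00, 12:15-15:00.
Hana free: 07:00-09:15, 11:00-15:30, 16:20-18:00 (invert busy blocks within the working day).
Pablo free: 08:50-09:45, 10:10-11:40, 14:15-15:25, 16:20-17:30.
Wendy free: 07:45-09:55, 12:00-15:15.
Luca ∩ Gabriel: 09:40-11:00, 12:15-13:05.
Luca ∩ Gabriel ∩ Hana: 12:15-13:05.
Luca ∩ Gabriel ∩ Hana ∩ Pablo: ∅.
Luca ∩ Gabriel ∩ Hana ∩ Pablo ∩ Wendy: ∅.
There is no time when everyone is free.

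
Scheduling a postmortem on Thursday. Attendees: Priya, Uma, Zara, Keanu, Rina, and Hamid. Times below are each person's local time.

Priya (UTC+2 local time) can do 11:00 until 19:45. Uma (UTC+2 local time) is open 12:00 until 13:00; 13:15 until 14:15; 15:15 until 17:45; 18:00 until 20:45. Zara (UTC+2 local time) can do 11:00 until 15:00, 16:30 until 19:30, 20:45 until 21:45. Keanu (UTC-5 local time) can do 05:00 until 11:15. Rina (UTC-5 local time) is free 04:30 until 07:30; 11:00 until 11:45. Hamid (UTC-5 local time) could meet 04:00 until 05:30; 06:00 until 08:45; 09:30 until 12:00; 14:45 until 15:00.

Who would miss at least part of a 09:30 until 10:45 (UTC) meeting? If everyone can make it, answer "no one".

Hamid, Keanu, Uma

Priya in UTC: 09:00-17:45 (subtract 2h to convert from UTC+2).
Uma in UTC: 10:00-11:00, 11:15-12:15, 13:15-15:45, 16:00-18:45 (subtract 2h to convert from UTC+2).
Zara in UTC: 09:00-13:00, 14:30-17:30, 18:45-19:45 (subtract 2h to convert from UTC+2).
Keanu in UTC: 10:00-16:15 (add 5h to convert from UTC-5).
Rina in UTC: 09:30-12:30, 16:00-16:45 (add 5h to convert from UTC-5).
Hamid in UTC: 09:00-10:30, 11:00-13:45, 14:30-17:00, 19:45-20:00 (add 5h to convert from UTC-5).
Priya: free for 09:30-10:45. Uma: not fully free for 09:30-10:45. Zara: free for 09:30-10:45. Keanu: not fully free for 09:30-10:45. Rina: free for 09:30-10:45. Hamid: not fully free for 09:30-10:45.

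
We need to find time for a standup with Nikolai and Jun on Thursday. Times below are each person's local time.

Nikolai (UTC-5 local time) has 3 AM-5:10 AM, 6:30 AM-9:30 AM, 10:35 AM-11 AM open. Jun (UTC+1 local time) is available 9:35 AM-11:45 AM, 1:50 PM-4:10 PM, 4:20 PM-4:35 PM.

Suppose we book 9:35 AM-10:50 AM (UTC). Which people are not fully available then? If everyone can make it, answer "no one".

Jun, Nikolai

Nikolai in UTC: 08:00-10:10, 11:30-14:30, 15:35-16:00 (add 5h to convert from UTC-5).
Jun in UTC: 08:35-10:45, 12:50-15:10, 15:20-15:35 (subtract 1h to convert from UTC+1).
Nikolai: not fully free for 09:35-10:50. Jun: not fully free for 09:35-10:50.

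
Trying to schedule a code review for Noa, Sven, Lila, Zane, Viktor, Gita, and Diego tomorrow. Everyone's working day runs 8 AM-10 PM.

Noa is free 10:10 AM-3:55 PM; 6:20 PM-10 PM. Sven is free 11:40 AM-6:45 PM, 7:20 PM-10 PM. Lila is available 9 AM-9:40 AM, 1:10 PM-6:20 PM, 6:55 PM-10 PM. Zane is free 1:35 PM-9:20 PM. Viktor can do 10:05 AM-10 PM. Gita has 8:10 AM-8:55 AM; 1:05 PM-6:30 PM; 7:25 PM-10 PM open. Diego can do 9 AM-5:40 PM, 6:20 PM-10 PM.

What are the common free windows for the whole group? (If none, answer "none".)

13:35-15:55, 19:25-21:20

Noa ∩ Sven: 11:40-15:55, 18:20-18:45, 19:20-22:00.
Noa ∩ Sven ∩ Lila: 13:10-15:55, 19:20-22:00.
Noa ∩ Sven ∩ Lila ∩ Zane: 13:35-15:55, 19:20-21:20.
Noa ∩ Sven ∩ Lila ∩ Zane ∩ Viktor: 13:35-15:55, 19:20-21:20.
Noa ∩ Sven ∩ Lila ∩ Zane ∩ Viktor ∩ Gita: 13:35-15:55, 19:25-21:20.
Noa ∩ Sven ∩ Lila ∩ Zane ∩ Viktor ∩ Gita ∩ Diego: 13:35-15:55, 19:25-21:20.
So the common availability across everyone is 13:35-15:55, 19:25-21:20.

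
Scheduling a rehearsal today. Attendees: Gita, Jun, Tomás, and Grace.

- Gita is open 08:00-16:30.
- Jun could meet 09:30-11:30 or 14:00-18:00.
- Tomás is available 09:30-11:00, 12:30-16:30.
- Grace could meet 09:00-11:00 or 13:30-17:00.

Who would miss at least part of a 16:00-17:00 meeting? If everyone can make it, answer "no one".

Gita, Tomás

Gita: not fully free for 16:00-17:00. Jun: free for 16:00-17:00. Tomás: not fully free for 16:00-17:00. Grace: free for 16:00-17:00.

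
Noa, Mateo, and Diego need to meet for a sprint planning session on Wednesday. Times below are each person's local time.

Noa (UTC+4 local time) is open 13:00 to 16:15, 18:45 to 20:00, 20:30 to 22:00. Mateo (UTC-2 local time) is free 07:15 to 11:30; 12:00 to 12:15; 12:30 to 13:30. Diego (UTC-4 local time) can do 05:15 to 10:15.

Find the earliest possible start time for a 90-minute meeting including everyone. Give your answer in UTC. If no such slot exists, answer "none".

Noa in UTC: 09:00-12:15, 14:45-16:00, 16:30-18:00 (subtract 4h to convert from UTC+4).
Mateo in UTC: 09:15-13:30, 14:00-14:15, 14:30-15:30 (add 2h to convert from UTC-2).
Diego in UTC: 09:15-14:15 (add 4h to convert from UTC-4).
Noa ∩ Mateo: 09:15-12:15, 14:45-15:30.
Noa ∩ Mateo ∩ Diego: 09:15-12:15.
The first common window of at least 90 minutes is 09:15-12:15, so the earliest start is 09:15.

09:15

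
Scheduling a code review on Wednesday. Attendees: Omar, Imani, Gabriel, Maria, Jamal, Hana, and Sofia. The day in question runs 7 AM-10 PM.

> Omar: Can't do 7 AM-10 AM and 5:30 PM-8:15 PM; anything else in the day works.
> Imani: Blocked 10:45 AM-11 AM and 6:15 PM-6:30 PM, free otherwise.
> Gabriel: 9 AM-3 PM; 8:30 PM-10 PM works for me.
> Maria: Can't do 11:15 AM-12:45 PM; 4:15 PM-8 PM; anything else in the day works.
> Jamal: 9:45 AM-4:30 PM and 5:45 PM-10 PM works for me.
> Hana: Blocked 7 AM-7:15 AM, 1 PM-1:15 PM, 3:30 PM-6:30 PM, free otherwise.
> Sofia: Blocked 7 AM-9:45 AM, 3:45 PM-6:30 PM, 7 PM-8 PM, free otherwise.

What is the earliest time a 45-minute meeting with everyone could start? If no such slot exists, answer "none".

10:00

Omar free: 10:00-17:30, 20:15-22:00 (invert busy blocks within the working day).
Imani free: 07:00-10:45, 11:00-18:15, 18:30-22:00 (invert busy blocks within the working day).
Gabriel free: 09:00-15:00, 20:30-22:00.
Maria free: 07:00-11:15, 12:45-16:15, 20:00-22:00 (invert busy blocks within the working day).
Jamal free: 09:45-16:30, 17:45-22:00.
Hana free: 07:15-13:00, 13:15-15:30, 18:30-22:00 (invert busy blocks within the working day).
Sofia free: 09:45-15:45, 18:30-19:00, 20:00-22:00 (invert busy blocks within the working day).
Omar ∩ Imani: 10:00-10:45, 11:00-17:30, 20:15-22:00.
Omar ∩ Imani ∩ Gabriel: 10:00-10:45, 11:00-15:00, 20:30-22:00.
Omar ∩ Imani ∩ Gabriel ∩ Maria: 10:00-10:45, 11:00-11:15, 12:45-15:00, 20:30-22:00.
Omar ∩ Imani ∩ Gabriel ∩ Maria ∩ Jamal: 10:00-10:45, 11:00-11:15, 12:45-15:00, 20:30-22:00.
Omar ∩ Imani ∩ Gabriel ∩ Maria ∩ Jamal ∩ Hana: 10:00-10:45, 11:00-11:15, 12:45-13:00, 13:15-15:00, 20:30-22:00.
Omar ∩ Imani ∩ Gabriel ∩ Maria ∩ Jamal ∩ Hana ∩ Sofia: 10:00-10:45, 11:00-11:15, 12:45-13:00, 13:15-15:00, 20:30-22:00.
The first common window of at least 45 minutes is 10:00-10:45, so the earliest start is 10:00.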